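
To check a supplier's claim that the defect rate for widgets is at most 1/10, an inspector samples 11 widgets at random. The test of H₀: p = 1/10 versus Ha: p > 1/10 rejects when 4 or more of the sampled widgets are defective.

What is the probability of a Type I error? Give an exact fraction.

Under H₀, S ~ Binomial(11, 1/10); the Type I error rate is P(S ≥ 4).
Via the complement, α = 1 − Σ_{j=0}^{3} C(11,j)(1/10)^j(9/10)^{11-j} = 46336903/2500000000.

46336903/2500000000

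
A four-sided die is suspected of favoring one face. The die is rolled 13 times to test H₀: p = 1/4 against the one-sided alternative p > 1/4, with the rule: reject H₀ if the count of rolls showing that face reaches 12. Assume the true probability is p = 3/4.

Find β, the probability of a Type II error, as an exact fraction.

β = P(fail to reject H₀ | Ha true) = P(X ≤ 11 | p = 3/4), X ~ Binomial(13, 3/4).
Equivalently, β = 1 − P(X ≥ 12) = 3662863/4194304.

3662863/4194304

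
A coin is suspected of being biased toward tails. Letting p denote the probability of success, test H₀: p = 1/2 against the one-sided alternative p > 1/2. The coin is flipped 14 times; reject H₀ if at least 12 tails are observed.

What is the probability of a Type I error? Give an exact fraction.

53/8192

The Type I error probability is α = P(S ≥ 12) computed under H₀, where S ~ Binomial(14, 1/2).
Summing the upper tail: (91 + 14 + 1) / 2^14 = 106/16384 = 53/8192.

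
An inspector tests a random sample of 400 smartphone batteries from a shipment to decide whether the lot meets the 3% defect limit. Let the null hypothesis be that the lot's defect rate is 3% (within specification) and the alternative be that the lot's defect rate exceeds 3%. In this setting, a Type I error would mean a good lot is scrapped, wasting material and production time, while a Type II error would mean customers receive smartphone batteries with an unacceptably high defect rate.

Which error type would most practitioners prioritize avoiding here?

The Type II consequence (customers receive smartphone batteries with an unacceptably high defect rate) is more severe than the Type I consequence (a good lot is scrapped, wasting material and production time).

Type II error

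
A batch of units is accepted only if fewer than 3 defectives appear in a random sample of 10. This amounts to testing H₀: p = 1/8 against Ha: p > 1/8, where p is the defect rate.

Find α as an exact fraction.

32078615/268435456

Under H₀, S ~ Binomial(10, 1/8); the Type I error rate is P(S ≥ 3).
Via the complement, α = 1 − Σ_{j=0}^{2} C(10,j)(1/8)^j(7/8)^{10-j} = 32078615/268435456.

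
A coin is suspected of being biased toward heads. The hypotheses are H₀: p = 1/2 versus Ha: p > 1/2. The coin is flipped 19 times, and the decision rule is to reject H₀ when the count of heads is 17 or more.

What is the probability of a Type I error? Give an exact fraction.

Under H₀, S ~ Binomial(19, 1/2), and α = P(S ≥ 17).
That's C(19,17) + C(19,18) + C(19,19) over 2^19, i.e. (171 + 19 + 1)/524288 = 191/524288.

191/524288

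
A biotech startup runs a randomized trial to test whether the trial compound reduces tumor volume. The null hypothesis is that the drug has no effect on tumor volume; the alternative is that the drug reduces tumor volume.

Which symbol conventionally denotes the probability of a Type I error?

P(Type I error) = P(reject H₀ | H₀ true) = α, the significance level.

α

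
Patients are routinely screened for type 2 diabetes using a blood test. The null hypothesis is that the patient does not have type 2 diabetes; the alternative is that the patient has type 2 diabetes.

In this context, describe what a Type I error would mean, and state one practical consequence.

A Type I error is rejecting H₀ when H₀ is true.
Here that means flagging the patient as positive and ordering follow-up testing when actually the patient does not have type 2 diabetes.

A Type I error would mean concluding that the patient has type 2 diabetes when in fact the patient does not have type 2 diabetes. Consequence: a healthy patient undergoes unnecessary, possibly invasive follow-up procedures.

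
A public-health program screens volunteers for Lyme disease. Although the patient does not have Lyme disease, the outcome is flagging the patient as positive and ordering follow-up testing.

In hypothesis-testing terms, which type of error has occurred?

The null hypothesis here is that the patient does not have Lyme disease.
'Flagging the patient as positive and ordering follow-up testing' corresponds to rejecting H₀.
H₀ was rejected but H₀ is true — a Type I error (false positive).

Type I error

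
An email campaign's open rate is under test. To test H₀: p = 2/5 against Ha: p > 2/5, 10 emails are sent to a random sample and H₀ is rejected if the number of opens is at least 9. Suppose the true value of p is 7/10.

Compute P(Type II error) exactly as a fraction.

β = P(fail to reject H₀ | Ha true) = P(S ≤ 8 | p = 7/10), S ~ Binomial(10, 7/10).
Summing C(10,j)·(7/10)^j·(3/10)^{10-j} for j = 0..8 gives 8506916541/10000000000.

8506916541/10000000000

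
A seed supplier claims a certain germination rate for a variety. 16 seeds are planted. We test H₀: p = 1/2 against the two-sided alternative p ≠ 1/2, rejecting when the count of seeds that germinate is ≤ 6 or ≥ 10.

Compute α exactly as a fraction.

14893/32768

Under H₀, K ~ Binomial(16, 1/2); α is the probability of landing in either tail, P(K ≤ 6) + P(K ≥ 10).
The two tails are symmetric, so α = 2·(1 + 16 + 120 + 560 + 1820 + 4368 + 8008)/2^16 = 29786/65536 = 14893/32768.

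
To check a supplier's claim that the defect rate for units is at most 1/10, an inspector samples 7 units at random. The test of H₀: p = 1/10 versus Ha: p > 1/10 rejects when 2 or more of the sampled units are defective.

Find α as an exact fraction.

The significance level is the probability, assuming p = 1/10, of seeing 2 or more defectives in 7 draws.
Computing the lower-tail complement: 1 − 531441/625000 = 93559/625000.

93559/625000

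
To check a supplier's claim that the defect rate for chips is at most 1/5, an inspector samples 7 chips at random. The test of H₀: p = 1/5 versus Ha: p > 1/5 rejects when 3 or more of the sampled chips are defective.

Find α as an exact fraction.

2313/15625

Under H₀, X ~ Binomial(7, 1/5); the Type I error rate is P(X ≥ 3).
Computing the lower-tail complement: 1 − 13312/15625 = 2313/15625.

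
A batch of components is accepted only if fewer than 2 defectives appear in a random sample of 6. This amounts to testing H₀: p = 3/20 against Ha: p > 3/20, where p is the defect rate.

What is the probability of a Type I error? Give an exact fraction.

2861001/12800000

α = P(reject H₀ | H₀ true) = P(X ≥ 2 | p = 3/20), X ~ Binomial(6, 3/20).
Computing the lower-tail complement: 1 − 9938999/12800000 = 2861001/12800000.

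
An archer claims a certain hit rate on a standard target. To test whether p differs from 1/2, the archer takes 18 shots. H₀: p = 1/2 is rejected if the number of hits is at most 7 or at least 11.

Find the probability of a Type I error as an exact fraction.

15751/32768

α = P(Y ≤ 7 or Y ≥ 11 | p = 1/2), Y ~ Binomial(18, 1/2).
By symmetry, α = 2·P(Y ≤ 7) = 2·(1 + 18 + 153 + 816 + 3060 + 8568 + 18564 + 31824)/262144 = 126008/262144 = 15751/32768.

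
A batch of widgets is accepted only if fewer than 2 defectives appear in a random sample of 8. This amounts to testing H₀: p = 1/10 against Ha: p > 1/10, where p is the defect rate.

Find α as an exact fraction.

18689527/100000000

Under H₀, K ~ Binomial(8, 1/10); the Type I error rate is P(K ≥ 2).
α = 1 − P(K ≤ 1) = 1 − 81310473/100000000 = 18689527/100000000.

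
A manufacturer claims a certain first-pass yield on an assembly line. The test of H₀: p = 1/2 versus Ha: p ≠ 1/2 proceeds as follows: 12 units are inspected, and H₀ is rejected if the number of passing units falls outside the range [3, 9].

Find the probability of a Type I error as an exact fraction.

79/2048

The significance level is the null-hypothesis probability of the rejection region {≤2} ∪ {≥10}.
Each tail has probability (1 + 12 + 66)/4096; doubling gives α = 158/4096 = 79/2048.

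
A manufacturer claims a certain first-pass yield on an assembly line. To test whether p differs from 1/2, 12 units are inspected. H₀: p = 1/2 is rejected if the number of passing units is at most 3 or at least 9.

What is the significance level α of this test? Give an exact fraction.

299/2048

α = P(K ≤ 3 or K ≥ 9 | p = 1/2), K ~ Binomial(12, 1/2).
Each tail has probability (1 + 12 + 66 + 220)/4096; doubling gives α = 598/4096 = 299/2048.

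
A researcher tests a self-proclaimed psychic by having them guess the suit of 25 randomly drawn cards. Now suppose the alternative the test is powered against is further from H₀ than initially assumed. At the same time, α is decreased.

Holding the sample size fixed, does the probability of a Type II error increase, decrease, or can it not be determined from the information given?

Cannot be determined from the information given.

The first change alone would make β decrease; the second alone would make β increase. Which effect dominates depends on the magnitudes, which are not given.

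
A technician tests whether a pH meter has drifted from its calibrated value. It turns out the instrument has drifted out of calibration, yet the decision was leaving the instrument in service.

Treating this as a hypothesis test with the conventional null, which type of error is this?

Type II error

The null hypothesis here is that the instrument is correctly calibrated.
'Leaving the instrument in service' corresponds to failing to reject H₀.
H₀ was not rejected but H₀ is false — a Type II error (false negative).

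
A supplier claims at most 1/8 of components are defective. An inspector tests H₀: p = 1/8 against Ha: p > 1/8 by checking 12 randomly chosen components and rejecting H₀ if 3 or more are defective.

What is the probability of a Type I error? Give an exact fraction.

α = P(reject H₀ | H₀ true) = P(S ≥ 3 | p = 1/8), S ~ Binomial(12, 1/8).
Via the complement, α = 1 − Σ_{j=0}^{2} C(12,j)(1/8)^j(7/8)^{12-j} = 12506902185/68719476736.

12506902185/68719476736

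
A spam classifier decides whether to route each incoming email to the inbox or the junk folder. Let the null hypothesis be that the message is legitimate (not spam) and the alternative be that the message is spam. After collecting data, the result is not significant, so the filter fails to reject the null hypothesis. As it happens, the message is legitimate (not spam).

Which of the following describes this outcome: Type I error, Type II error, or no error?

The test retained a true H₀ — the decision matches the true state.

Neither — the decision is correct.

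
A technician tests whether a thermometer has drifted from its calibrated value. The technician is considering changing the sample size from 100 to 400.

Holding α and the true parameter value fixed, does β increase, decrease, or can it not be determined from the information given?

It decreases.

A larger sample reduces the standard error, pulling the sampling distribution under Ha further from the non-rejection region.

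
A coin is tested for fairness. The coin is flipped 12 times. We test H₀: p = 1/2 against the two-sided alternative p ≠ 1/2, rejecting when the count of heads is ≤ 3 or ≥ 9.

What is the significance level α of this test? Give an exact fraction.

α = P(X ≤ 3 or X ≥ 9 | p = 1/2), X ~ Binomial(12, 1/2).
By symmetry, α = 2·P(X ≤ 3) = 2·(1 + 12 + 66 + 220)/4096 = 598/4096 = 299/2048.

299/2048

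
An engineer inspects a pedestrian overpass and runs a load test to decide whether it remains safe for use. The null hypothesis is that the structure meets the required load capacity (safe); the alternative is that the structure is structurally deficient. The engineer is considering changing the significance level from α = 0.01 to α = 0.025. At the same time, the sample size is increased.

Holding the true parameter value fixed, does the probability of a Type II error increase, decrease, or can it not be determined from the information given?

Relaxing α lowers the evidence threshold; under Ha, outcomes that previously fell short now trigger rejection. Increasing n separates the H₀ and Ha sampling distributions, so under Ha fewer outcomes land in the acceptance region. Both changes push β in the same direction.

It decreases.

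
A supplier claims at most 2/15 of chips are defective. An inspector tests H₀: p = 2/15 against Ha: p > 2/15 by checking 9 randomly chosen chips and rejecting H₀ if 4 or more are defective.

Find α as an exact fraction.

Under H₀, X ~ Binomial(9, 2/15); the Type I error rate is P(X ≥ 4).
α = 1 − P(X ≤ 3) = 1 − 37567054447/38443359375 = 876304928/38443359375.

876304928/38443359375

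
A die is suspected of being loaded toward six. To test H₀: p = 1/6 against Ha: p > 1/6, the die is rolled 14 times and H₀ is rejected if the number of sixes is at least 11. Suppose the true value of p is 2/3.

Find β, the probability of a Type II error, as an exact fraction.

β = P(fail to reject H₀ | Ha true) = P(S ≤ 10 | p = 2/3), S ~ Binomial(14, 2/3).
Adding the binomial probabilities P(S=0)+…+P(S=10) at p = 2/3 gives 3533689/4782969.

3533689/4782969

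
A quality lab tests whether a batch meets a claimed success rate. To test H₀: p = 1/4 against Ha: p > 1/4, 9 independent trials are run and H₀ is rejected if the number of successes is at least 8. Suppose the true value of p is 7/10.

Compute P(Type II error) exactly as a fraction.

401998383/500000000

Under the alternative p = 7/10, X ~ Binomial(9, 7/10); β is the probability the test does not reject, P(X < 8).
Summing C(9,j)·(7/10)^j·(3/10)^{9-j} for j = 0..7 gives 401998383/500000000.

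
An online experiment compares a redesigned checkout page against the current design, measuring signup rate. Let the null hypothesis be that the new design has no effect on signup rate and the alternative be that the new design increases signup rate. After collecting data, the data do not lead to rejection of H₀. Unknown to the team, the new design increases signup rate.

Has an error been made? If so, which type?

H₀ was not rejected, but H₀ is actually false.
Failing to reject a false null hypothesis is a Type II error (false negative).

Type II error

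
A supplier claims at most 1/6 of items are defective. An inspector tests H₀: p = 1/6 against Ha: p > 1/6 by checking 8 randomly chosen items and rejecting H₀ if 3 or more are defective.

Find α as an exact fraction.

75497/559872

The significance level is the probability, assuming p = 1/6, of seeing 3 or more defectives in 8 draws.
α = 1 − P(Y ≤ 2) = 1 − 484375/559872 = 75497/559872.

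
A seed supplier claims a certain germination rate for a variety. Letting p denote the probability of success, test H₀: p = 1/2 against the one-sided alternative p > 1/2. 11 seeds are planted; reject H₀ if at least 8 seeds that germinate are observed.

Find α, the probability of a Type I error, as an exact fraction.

α = P(reject H₀ | H₀ true) = P(Y ≥ 8 | p = 1/2), with Y ~ Binomial(11, 1/2).
P(Y ≥ 8) = [C(11,8) + C(11,9) + C(11,10) + C(11,11)] / 2^11 = (165 + 55 + 11 + 1) / 2048 = 232/2048 = 29/256.

29/256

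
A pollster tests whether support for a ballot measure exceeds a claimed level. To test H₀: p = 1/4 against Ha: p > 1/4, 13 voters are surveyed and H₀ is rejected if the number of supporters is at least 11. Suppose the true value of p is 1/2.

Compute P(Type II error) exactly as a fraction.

β = P(fail to reject H₀ | Ha true) = P(X ≤ 10 | p = 1/2), X ~ Binomial(13, 1/2).
Adding the binomial probabilities P(X=0)+…+P(X=10) at p = 1/2 gives 2025/2048.

2025/2048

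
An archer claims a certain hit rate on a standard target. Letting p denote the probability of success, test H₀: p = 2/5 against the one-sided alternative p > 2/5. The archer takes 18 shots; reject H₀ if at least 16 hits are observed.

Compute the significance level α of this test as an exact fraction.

α = P(reject H₀ | H₀ true) = P(Y ≥ 16 | p = 2/5), with Y ~ Binomial(18, 2/5).
P(Y ≥ 16) = Σ_{j=16}^{18} C(18,j)·(2/5)^j·(3/5)^{18-j} = 97583104/3814697265625.

97583104/3814697265625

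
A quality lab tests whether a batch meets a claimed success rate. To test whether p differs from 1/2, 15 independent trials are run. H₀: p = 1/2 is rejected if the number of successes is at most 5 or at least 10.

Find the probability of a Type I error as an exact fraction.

309/1024

The significance level is the null-hypothesis probability of the rejection region {≤5} ∪ {≥10}.
Each tail has probability (1 + 15 + 105 + 455 + 1365 + 3003)/32768; doubling gives α = 9888/32768 = 309/1024.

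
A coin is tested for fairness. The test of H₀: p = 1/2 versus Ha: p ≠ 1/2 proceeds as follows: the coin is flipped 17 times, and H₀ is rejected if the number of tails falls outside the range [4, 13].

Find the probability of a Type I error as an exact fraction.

Under H₀, S ~ Binomial(17, 1/2); α is the probability of landing in either tail, P(S ≤ 3) + P(S ≥ 14).
Each tail has probability (1 + 17 + 136 + 680)/131072; doubling gives α = 1668/131072 = 417/32768.

417/32768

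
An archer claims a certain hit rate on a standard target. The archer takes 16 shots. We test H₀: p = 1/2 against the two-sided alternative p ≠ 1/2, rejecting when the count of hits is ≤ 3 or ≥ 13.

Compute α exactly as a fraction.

697/32768

α = P(K ≤ 3 or K ≥ 13 | p = 1/2), K ~ Binomial(16, 1/2).
By symmetry, α = 2·P(K ≤ 3) = 2·(1 + 16 + 120 + 560)/65536 = 1394/65536 = 697/32768.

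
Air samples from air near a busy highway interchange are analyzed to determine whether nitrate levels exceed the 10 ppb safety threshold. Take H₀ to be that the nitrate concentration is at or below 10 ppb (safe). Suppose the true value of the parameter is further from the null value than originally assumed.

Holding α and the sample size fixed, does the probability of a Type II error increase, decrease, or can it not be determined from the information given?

It decreases.

A larger true effect moves the Ha sampling distribution further from the H₀ critical value, making rejection more likely when Ha is true.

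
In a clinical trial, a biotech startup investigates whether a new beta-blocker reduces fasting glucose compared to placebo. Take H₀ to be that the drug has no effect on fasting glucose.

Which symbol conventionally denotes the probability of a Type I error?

α

P(Type I error) = P(reject H₀ | H₀ true) = α, the significance level.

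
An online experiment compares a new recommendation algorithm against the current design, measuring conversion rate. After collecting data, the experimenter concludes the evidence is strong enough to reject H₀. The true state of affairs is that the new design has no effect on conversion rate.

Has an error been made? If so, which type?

The conventional null hypothesis here is that the new design has no effect on conversion rate.
H₀ was rejected, but H₀ is actually true.
Rejecting a true null hypothesis is a Type I error (false positive).

Type I error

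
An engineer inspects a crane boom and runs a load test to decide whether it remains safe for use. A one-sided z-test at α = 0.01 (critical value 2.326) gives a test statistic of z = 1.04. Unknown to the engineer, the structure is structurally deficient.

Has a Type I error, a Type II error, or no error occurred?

The conventional null hypothesis is that the structure meets the required load capacity (safe).
Since z = 1.04 ≤ z* = 2.326, H₀ is not rejected.
H₀ is false (actually the structure is structurally deficient).
Failing to reject a false H₀ is a Type II error.

Type II error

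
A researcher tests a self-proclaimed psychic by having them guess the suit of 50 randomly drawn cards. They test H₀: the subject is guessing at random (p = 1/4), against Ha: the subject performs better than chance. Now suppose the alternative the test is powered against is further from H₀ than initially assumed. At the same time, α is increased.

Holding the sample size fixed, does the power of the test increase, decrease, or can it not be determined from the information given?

The further the true parameter sits from the null value, the more of the Ha sampling distribution falls in the rejection region. A larger α widens the rejection region, so when the alternative is true more outcomes lead to rejection — failing to reject becomes less likely. Both changes push β in the same direction.
Since power = 1 − β and β decreases, power increases.

It increases.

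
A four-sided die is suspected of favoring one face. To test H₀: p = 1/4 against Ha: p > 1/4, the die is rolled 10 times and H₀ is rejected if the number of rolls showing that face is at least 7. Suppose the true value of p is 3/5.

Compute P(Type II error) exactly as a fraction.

6032416/9765625

A Type II error is failing to reject when Ha holds: with p = 3/5, β = P(S ≤ 6).
Equivalently, β = 1 − P(S ≥ 7) = 6032416/9765625.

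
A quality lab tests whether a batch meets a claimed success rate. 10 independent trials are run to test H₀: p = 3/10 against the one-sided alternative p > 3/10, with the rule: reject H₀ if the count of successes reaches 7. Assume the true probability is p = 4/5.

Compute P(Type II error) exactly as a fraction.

1180409/9765625

Under the alternative p = 4/5, Y ~ Binomial(10, 4/5); β is the probability the test does not reject, P(Y < 7).
Equivalently, β = 1 − P(Y ≥ 7) = 1180409/9765625.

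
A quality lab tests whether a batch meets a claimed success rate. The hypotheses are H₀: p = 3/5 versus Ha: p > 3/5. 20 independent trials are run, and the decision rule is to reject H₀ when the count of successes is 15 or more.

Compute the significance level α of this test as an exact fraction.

The Type I error probability is α = P(X ≥ 15) computed under H₀, where X ~ Binomial(20, 3/5).
Adding the binomial terms for j = 15 through 20 with p = 3/5 yields 11978051445297/95367431640625.

11978051445297/95367431640625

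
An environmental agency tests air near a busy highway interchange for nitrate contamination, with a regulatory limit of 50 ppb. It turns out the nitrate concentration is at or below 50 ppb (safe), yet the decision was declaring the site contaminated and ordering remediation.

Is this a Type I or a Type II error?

Type I error

The null hypothesis here is that the nitrate concentration is at or below 50 ppb (safe).
'Declaring the site contaminated and ordering remediation' corresponds to rejecting H₀.
H₀ was rejected but H₀ is true — a Type I error (false positive).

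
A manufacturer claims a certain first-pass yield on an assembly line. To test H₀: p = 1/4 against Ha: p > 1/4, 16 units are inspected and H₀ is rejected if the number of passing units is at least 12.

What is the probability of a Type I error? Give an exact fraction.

163669/4294967296

α = P(reject H₀ | H₀ true) = P(S ≥ 12 | p = 1/4), with S ~ Binomial(16, 1/4).
Adding the binomial terms for j = 12 through 16 with p = 1/4 yields 163669/4294967296.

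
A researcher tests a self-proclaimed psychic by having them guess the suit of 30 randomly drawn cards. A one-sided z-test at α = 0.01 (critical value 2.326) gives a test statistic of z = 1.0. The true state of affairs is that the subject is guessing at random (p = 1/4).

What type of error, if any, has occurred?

The conventional null hypothesis is that the subject is guessing at random (p = 1/4).
Since z = 1.0 ≤ z* = 2.326, H₀ is not rejected.
H₀ is true (actually the subject is guessing at random (p = 1/4)).
The decision matches the true state — no error.

No error (correct decision).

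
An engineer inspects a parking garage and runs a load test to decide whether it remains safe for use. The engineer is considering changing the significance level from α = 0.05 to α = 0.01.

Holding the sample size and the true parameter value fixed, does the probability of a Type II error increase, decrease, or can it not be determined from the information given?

It increases.

Lowering α raises the bar for rejection; under Ha, the test now fails to reject on outcomes it previously would have rejected.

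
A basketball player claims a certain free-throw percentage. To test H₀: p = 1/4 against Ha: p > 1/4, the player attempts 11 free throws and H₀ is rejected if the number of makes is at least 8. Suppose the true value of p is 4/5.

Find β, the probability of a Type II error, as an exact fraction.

β = P(fail to reject H₀ | Ha true) = P(K ≤ 7 | p = 4/5), K ~ Binomial(11, 4/5).
Summing C(11,j)·(4/5)^j·(1/5)^{11-j} for j = 0..7 gives 12589/78125.

12589/78125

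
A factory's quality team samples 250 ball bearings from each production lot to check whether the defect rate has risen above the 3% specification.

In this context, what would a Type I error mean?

A Type I error would mean concluding that the lot's defect rate exceeds 3% when in fact the lot's defect rate is 3% (within specification).

With the conventional null hypothesis that the lot's defect rate is 3% (within specification):
A Type I error is rejecting H₀ when H₀ is true.
Here that means rejecting the lot and scrapping or reworking it when actually the lot's defect rate is 3% (within specification).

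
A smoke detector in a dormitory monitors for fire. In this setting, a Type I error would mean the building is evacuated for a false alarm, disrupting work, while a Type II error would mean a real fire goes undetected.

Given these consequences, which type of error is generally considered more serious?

Type II error

The Type II consequence (a real fire goes undetected) is more severe than the Type I consequence (the building is evacuated for a false alarm, disrupting work).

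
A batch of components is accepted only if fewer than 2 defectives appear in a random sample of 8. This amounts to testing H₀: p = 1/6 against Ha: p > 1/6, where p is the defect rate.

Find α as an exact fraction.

α = P(reject H₀ | H₀ true) = P(Y ≥ 2 | p = 1/6), Y ~ Binomial(8, 1/6).
Via the complement, α = 1 − Σ_{j=0}^{1} C(8,j)(1/6)^j(5/6)^{8-j} = 663991/1679616.

663991/1679616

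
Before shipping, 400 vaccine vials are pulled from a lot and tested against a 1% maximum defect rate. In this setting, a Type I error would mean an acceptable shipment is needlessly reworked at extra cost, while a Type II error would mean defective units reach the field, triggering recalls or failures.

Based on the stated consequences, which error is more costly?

The Type II consequence (defective units reach the field, triggering recalls or failures) is more severe than the Type I consequence (an acceptable shipment is needlessly reworked at extra cost).

Type II error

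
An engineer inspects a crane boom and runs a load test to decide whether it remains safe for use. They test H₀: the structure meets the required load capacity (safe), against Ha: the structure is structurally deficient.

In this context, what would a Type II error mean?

A Type II error would mean concluding that the structure meets the required load capacity (safe) (or at least failing to establish that the structure is structurally deficient) when in fact the structure is structurally deficient.

A Type II error is failing to reject H₀ when H₀ is false.
Here that means keeping the structure open when actually the structure is structurally deficient.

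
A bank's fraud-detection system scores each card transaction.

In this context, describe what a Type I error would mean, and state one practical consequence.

With the conventional null hypothesis that the transaction is legitimate:
A Type I error is rejecting H₀ when H₀ is true.
Here that means blocking the transaction and freezing the card when actually the transaction is legitimate.

A Type I error would mean concluding that the transaction is fraudulent when in fact the transaction is legitimate. Consequence: a legitimate purchase is declined and the customer's card is frozen.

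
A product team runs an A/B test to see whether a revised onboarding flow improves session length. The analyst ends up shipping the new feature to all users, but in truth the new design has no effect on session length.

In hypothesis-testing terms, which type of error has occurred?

Type I error

The null hypothesis here is that the new design has no effect on session length.
'Shipping the new feature to all users' corresponds to rejecting H₀.
H₀ was rejected but H₀ is true — a Type I error (false positive).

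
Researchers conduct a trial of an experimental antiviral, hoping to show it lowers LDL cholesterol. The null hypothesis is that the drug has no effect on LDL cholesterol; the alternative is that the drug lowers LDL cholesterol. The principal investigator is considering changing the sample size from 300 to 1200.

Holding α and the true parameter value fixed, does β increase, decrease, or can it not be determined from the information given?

Increasing n separates the H₀ and Ha sampling distributions, so under Ha fewer outcomes land in the acceptance region.

It decreases.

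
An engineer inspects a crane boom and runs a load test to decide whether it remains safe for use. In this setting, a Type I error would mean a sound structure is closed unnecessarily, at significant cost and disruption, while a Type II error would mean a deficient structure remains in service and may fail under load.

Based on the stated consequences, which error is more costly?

The Type II consequence (a deficient structure remains in service and may fail under load) is more severe than the Type I consequence (a sound structure is closed unnecessarily, at significant cost and disruption).

Type II error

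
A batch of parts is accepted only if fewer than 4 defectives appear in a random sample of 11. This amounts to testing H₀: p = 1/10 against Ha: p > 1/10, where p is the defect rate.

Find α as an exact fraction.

46336903/2500000000

The significance level is the probability, assuming p = 1/10, of seeing 4 or more defectives in 11 draws.
α = 1 − P(S ≤ 3) = 1 − 2453663097/2500000000 = 46336903/2500000000.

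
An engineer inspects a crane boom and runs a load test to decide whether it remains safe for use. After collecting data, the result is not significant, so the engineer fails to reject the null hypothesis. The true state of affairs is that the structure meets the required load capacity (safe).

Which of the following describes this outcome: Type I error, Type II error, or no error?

No error (correct decision).

The conventional null hypothesis here is that the structure meets the required load capacity (safe).
The test retained a true H₀ — the decision matches the true state.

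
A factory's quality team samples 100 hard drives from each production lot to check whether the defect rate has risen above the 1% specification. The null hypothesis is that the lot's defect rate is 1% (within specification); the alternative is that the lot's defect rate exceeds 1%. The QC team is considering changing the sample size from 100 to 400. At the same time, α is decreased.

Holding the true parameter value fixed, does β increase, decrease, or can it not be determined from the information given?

The first change alone would make β decrease; the second alone would make β increase. Which effect dominates depends on the magnitudes, which are not given.

Cannot be determined from the information given.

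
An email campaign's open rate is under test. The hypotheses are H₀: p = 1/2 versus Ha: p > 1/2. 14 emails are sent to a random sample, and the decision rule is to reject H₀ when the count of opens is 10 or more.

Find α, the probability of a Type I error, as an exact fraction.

The Type I error probability is α = P(Y ≥ 10) computed under H₀, where Y ~ Binomial(14, 1/2).
That's C(14,10) + C(14,11) + C(14,12) + C(14,13) + C(14,14) over 2^14, i.e. (1001 + 364 + 91 + 14 + 1)/16384 = 1471/16384.

1471/16384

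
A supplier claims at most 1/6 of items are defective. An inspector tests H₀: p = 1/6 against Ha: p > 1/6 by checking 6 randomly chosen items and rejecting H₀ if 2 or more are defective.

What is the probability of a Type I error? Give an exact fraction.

12281/46656

The significance level is the probability, assuming p = 1/6, of seeing 2 or more defectives in 6 draws.
Computing the lower-tail complement: 1 − 34375/46656 = 12281/46656.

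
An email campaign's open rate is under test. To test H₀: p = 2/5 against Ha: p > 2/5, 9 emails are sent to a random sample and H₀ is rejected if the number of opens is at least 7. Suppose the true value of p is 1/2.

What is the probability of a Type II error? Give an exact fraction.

β = P(fail to reject H₀ | Ha true) = P(S ≤ 6 | p = 1/2), S ~ Binomial(9, 1/2).
Equivalently, β = 1 − P(S ≥ 7) = 233/256.

233/256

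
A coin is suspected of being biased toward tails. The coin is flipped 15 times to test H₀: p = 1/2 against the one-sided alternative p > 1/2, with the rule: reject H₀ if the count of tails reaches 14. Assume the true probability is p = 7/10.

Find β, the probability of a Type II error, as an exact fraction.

241183100052963/250000000000000

Under the alternative p = 7/10, X ~ Binomial(15, 7/10); β is the probability the test does not reject, P(X < 14).
Adding the binomial probabilities P(X=0)+…+P(X=13) at p = 7/10 gives 241183100052963/250000000000000.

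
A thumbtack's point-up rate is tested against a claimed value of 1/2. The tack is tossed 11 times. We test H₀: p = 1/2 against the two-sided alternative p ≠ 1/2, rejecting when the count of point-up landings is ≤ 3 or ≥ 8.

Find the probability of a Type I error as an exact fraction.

α = P(S ≤ 3 or S ≥ 8 | p = 1/2), S ~ Binomial(11, 1/2).
By symmetry, α = 2·P(S ≤ 3) = 2·(1 + 11 + 55 + 165)/2048 = 464/2048 = 29/128.

29/128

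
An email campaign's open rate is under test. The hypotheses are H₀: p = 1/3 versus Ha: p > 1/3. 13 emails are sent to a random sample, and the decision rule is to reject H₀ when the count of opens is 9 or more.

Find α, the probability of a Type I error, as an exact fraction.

521/59049

The Type I error probability is α = P(K ≥ 9) computed under H₀, where K ~ Binomial(13, 1/3).
Summing C(13,j)(1/3)^j(2/3)^{13−j} for j = 9,…,13 gives 521/59049.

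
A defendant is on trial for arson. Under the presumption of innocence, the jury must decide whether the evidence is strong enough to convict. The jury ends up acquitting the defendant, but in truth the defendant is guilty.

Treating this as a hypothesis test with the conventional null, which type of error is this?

The null hypothesis here is that the defendant is innocent.
'Acquitting the defendant' corresponds to failing to reject H₀.
H₀ was not rejected but H₀ is false — a Type II error (false negative).

Type II error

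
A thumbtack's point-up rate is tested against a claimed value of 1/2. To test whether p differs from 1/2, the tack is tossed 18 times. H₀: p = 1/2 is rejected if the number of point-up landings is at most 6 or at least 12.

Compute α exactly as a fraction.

α = P(K ≤ 6 or K ≥ 12 | p = 1/2), K ~ Binomial(18, 1/2).
By symmetry, α = 2·P(K ≤ 6) = 2·(1 + 18 + 153 + 816 + 3060 + 8568 + 18564)/262144 = 62360/262144 = 7795/32768.

7795/32768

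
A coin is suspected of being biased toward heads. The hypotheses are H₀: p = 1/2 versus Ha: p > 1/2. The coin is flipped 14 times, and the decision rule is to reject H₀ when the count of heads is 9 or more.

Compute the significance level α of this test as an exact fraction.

3473/16384

Under H₀, X ~ Binomial(14, 1/2), and α = P(X ≥ 9).
That's C(14,9) + C(14,10) + C(14,11) + C(14,12) + C(14,13) + C(14,14) over 2^14, i.e. (2002 + 1001 + 364 + 91 + 14 + 1)/16384 = 3473/16384.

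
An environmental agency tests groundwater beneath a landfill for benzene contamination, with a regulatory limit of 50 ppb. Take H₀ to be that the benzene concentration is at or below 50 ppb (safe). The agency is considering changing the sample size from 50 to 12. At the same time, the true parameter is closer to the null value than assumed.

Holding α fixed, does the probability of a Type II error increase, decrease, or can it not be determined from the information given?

Reducing n widens both sampling distributions, so the test has less ability to distinguish Ha from H₀. A smaller departure from H₀ means the test statistic under Ha is distributed closer to where it would be under H₀; rejection becomes less likely. Both changes push β in the same direction.

It increases.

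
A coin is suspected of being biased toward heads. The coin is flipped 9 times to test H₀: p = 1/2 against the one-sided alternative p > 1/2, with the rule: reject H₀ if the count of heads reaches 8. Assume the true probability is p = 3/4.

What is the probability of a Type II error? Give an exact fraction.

45853/65536

Under the alternative p = 3/4, S ~ Binomial(9, 3/4); β is the probability the test does not reject, P(S < 8).
Summing C(9,j)·(3/4)^j·(1/4)^{9-j} for j = 0..7 gives 45853/65536.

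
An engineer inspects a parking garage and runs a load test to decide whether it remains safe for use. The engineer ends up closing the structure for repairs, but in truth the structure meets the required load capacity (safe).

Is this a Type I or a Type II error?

The null hypothesis here is that the structure meets the required load capacity (safe).
'Closing the structure for repairs' corresponds to rejecting H₀.
H₀ was rejected but H₀ is true — a Type I error (false positive).

Type I error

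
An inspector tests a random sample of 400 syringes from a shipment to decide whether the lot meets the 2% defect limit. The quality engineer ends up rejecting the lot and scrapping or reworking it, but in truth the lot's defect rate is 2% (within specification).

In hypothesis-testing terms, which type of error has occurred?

The null hypothesis here is that the lot's defect rate is 2% (within specification).
'Rejecting the lot and scrapping or reworking it' corresponds to rejecting H₀.
H₀ was rejected but H₀ is true — a Type I error (false positive).

Type I error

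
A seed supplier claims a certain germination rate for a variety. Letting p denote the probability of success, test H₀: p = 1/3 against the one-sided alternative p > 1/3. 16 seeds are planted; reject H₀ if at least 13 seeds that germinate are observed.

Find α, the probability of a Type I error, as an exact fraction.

4993/43046721

α = P(reject H₀ | H₀ true) = P(S ≥ 13 | p = 1/3), with S ~ Binomial(16, 1/3).
Adding the binomial terms for j = 13 through 16 with p = 1/3 yields 4993/43046721.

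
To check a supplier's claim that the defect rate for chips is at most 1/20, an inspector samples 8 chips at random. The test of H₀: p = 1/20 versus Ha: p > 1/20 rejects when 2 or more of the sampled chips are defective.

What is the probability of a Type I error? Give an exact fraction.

Under H₀, K ~ Binomial(8, 1/20); the Type I error rate is P(K ≥ 2).
Computing the lower-tail complement: 1 − 24134536953/25600000000 = 1465463047/25600000000.

1465463047/25600000000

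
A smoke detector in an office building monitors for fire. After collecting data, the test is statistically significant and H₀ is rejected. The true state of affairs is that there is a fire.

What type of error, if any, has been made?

The conventional null hypothesis here is that there is no fire.
The test rejected a false H₀ — the decision matches the true state.

No error — this is a correct decision.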